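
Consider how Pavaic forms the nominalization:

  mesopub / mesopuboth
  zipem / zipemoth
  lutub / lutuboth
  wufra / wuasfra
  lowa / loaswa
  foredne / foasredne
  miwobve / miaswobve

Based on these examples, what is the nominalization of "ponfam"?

miwobve and zipem both have last vowel 'e' yet inflect differently (miaswobve, zipemoth), so the last vowel is not what conditions the rule; whether the stem ends in a vowel or a consonant is.
"ponfam" ends in a consonant. The stems ending in a consonant (zipem → zipemoth, lutub → lutuboth, mesopub → mesopuboth) add -oth.
The other pattern: stems ending in a vowel insert -as- after the first vowel.
So ponfam → ponfamoth.

ponfamoth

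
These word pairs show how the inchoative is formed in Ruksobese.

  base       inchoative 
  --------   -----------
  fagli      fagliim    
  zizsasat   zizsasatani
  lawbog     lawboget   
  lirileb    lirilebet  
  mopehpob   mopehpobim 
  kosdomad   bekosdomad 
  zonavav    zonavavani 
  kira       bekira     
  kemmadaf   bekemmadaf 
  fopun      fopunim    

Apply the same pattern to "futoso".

lirileb and mopehpob both end in -b yet inflect differently (lirilebet, mopehpobim), so the final letter is not what conditions the rule; the first letter is.
"futoso" begins with f-. The stems beginning with f- (fopun → fopunim, fagli → fagliim) add -im.
The other patterns: stems beginning with k- add the prefix be-; stems beginning with z- add -ani; stems beginning with l- add -et.
So futoso → futosoim.

futosoim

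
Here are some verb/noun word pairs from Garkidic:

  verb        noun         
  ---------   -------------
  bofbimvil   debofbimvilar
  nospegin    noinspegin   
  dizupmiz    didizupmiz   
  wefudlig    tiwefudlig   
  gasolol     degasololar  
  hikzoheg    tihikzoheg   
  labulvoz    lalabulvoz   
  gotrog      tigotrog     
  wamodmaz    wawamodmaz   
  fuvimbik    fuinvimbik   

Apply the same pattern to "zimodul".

dezimodular

gotrog and labulvoz both have last vowel 'o' yet inflect differently (tigotrog, lalabulvoz), so the last vowel is not what conditions the rule; the final letter is.
"zimodul" ends in -l. The stems ending in -l (bofbimvil → debofbimvilar, gasolol → degasololar) add de- … -ar around the stem.
So zimodul → dezimodular.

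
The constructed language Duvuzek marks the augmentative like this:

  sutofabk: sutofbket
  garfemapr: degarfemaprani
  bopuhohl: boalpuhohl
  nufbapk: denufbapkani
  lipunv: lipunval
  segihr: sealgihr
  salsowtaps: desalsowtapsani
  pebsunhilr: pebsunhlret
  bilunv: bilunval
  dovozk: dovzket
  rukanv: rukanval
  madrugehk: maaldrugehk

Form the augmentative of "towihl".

garfemapr and segihr both end in -r yet inflect differently (degarfemaprani, sealgihr), so the final letter is not what conditions the rule; the second-to-last letter is.
"towihl" has second-to-last letter 'h'. The stems whose second-to-last letter is 'h' (segihr → sealgihr, bopuhohl → boalpuhohl, madrugehk → maaldrugehk) insert -al- after the first vowel.
The other patterns: stems whose second-to-last letter is 'p' add de- … -ani around the stem; stems whose second-to-last letter is 'n' add -al; stems whose second-to-last letter is 'b', 'l' or 'z' delete the last vowel and add -et.
So towihl → toalwihl.

toalwihl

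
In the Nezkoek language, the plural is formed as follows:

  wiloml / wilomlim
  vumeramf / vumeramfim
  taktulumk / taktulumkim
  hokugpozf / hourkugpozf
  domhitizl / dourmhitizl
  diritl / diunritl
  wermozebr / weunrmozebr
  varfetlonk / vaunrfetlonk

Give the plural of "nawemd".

domhitizl and wiloml both end in -l yet inflect differently (dourmhitizl, wilomlim), so the final letter is not what conditions the rule; the second-to-last letter is.
"nawemd" has second-to-last letter 'm'. The stems whose second-to-last letter is 'm' (wiloml → wilomlim, vumeramf → vumeramfim, taktulumk → taktulumkim) add -im.
So nawemd → nawemdim.

nawemdim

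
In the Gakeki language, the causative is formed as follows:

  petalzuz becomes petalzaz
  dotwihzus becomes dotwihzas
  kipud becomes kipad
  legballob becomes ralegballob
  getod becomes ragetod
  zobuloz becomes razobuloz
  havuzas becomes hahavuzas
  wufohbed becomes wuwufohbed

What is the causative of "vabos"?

kipud and getod both end in -d yet inflect differently (kipad, ragetod), so the final letter is not what conditions the rule; the last vowel is.
"vabos" has last vowel 'o'. The stems whose last vowel is 'o' (legballob → ralegballob, getod → ragetod, zobuloz → razobuloz) add the prefix ra-.
So vabos → ravabos.

ravabos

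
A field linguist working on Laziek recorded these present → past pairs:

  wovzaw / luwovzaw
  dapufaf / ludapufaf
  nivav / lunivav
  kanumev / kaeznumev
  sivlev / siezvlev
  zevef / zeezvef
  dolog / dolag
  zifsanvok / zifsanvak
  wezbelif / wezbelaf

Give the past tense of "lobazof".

lobazaf

nivav and kanumev both end in -v yet inflect differently (lunivav, kaeznumev), so the final letter is not what conditions the rule; the last vowel is.
"lobazof" has last vowel 'o'. The stems whose last vowel is 'o' (dolog → dolag, zifsanvok → zifsanvak) change the last vowel to 'a'.
So lobazof → lobazaf.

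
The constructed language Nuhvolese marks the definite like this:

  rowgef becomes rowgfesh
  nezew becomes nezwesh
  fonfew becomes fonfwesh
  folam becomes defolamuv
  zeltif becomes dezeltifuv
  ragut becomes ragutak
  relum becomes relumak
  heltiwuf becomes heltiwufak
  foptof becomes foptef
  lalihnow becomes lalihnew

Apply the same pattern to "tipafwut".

rowgef and zeltif both end in -f yet inflect differently (rowgfesh, dezeltifuv), so the final letter is not what conditions the rule; the last vowel is.
"tipafwut" has last vowel 'u'. The stems whose last vowel is 'u' (ragut → ragutak, relum → relumak, heltiwuf → heltiwufak) add -ak.
The other patterns: stems whose last vowel is 'e' delete the last vowel and add -esh; stems whose last vowel is 'a' or 'i' add de- … -uv around the stem; stems whose last vowel is 'o' change the last vowel to 'e'.
So tipafwut → tipafwutak.

tipafwutak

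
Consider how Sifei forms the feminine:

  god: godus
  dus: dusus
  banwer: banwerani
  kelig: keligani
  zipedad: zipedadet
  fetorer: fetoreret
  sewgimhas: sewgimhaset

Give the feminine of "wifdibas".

god and zipedad both end in -d yet inflect differently (godus, zipedadet), so the final letter is not what conditions the rule; the number of vowels is.
"wifdibas" has 3 vowels. The stems with 3 vowels (zipedad → zipedadet, fetorer → fetoreret, sewgimhas → sewgimhaset) add -et.
The other patterns: stems with 1 vowel add -us; stems with 2 vowels add -ani.
So wifdibas → wifdibaset.

wifdibaset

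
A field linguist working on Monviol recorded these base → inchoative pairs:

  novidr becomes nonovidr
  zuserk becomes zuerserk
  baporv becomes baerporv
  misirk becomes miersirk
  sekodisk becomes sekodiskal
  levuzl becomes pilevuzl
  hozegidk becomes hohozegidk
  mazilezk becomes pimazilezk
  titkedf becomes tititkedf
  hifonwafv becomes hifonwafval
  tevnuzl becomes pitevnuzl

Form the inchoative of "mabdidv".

hozegidk and mazilezk both end in -k yet inflect differently (hohozegidk, pimazilezk), so the final letter is not what conditions the rule; the second-to-last letter is.
"mabdidv" has second-to-last letter 'd'. The stems whose second-to-last letter is 'd' (titkedf → tititkedf, hozegidk → hohozegidk, novidr → nonovidr) repeat the first consonant+vowel as a prefix.
The other patterns: stems whose second-to-last letter is 'z' add the prefix pi-; stems whose second-to-last letter is 'r' insert -er- after the first vowel; stems whose second-to-last letter is 'f' or 's' add -al.
So mabdidv → mamabdidv.

mamabdidv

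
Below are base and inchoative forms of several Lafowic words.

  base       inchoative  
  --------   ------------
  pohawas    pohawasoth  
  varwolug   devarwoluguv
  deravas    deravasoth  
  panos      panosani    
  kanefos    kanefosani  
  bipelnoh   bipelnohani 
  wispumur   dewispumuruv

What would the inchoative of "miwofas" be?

miwofasoth

kanefos and deravas both end in -s yet inflect differently (kanefosani, deravasoth), so the final letter is not what conditions the rule; the last vowel is.
"miwofas" has last vowel 'a'. The stems whose last vowel is 'a' (deravas → deravasoth, pohawas → pohawasoth) add -oth.
So miwofas → miwofasoth.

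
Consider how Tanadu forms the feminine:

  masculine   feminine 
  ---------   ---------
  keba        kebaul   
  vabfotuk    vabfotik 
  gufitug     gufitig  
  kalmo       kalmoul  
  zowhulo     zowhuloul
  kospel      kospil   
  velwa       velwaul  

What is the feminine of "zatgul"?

kospel and kalmo both begin with k- yet inflect differently (kospil, kalmoul), so the first letter is not what conditions the rule; whether the stem ends in a vowel or a consonant is.
"zatgul" ends in a consonant. The stems ending in a consonant (vabfotuk → vabfotik, kospel → kospil, gufitug → gufitig) change the last vowel to 'i'.
So zatgul → zatgil.

zatgil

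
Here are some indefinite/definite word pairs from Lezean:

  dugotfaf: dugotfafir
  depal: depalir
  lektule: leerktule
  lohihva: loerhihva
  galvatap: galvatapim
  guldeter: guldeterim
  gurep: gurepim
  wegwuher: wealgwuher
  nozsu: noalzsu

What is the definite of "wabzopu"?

"wabzopu" begins with w-. The one such stem in the data (wegwuher → wealgwuher) inserts -al- after the first vowel (as does nozsu), so the same rule applies.
The other patterns: stems beginning with d- add -ir; stems beginning with l- insert -er- after the first vowel; stems beginning with g- add -im.
So wabzopu → waalbzopu.

waalbzopu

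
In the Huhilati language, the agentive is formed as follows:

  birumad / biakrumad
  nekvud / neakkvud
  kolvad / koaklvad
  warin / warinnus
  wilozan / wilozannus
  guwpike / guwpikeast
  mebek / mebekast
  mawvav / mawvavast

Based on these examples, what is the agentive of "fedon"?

fedonnus

birumad and wilozan both have last vowel 'a' yet inflect differently (biakrumad, wilozannus), so the last vowel is not what conditions the rule; the final letter is.
"fedon" ends in -n. The stems ending in -n (warin → warinnus, wilozan → wilozannus) double the final consonant and add -us.
The other patterns: stems ending in -d insert -ak- after the first vowel; stems ending in -e, -k or -v add -ast.
So fedon → fedonnus.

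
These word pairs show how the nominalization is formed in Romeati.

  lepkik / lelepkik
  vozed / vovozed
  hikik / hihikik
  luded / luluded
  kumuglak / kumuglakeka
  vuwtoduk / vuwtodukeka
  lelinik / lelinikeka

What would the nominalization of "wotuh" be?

lepkik and kumuglak both end in -k yet inflect differently (lelepkik, kumuglakeka), so the final letter is not what conditions the rule; the number of vowels is.
"wotuh" has 2 vowels. The stems with 2 vowels (lepkik → lelepkik, vozed → vovozed, hikik → hihikik) repeat the first consonant+vowel as a prefix.
The other pattern: stems with 3 vowels add -eka.
So wotuh → wowotuh.

wowotuh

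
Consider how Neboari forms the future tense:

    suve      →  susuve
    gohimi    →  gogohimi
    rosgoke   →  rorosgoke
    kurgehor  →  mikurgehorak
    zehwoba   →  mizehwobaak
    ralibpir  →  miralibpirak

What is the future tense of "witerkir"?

"witerkir" ends in -r. The stems ending in -r (ralibpir → miralibpirak, kurgehor → mikurgehorak) add mi- … -ak around the stem.
The other pattern: stems ending in -e or -i repeat the first consonant+vowel as a prefix.
So witerkir → miwiterkirak.

miwiterkirak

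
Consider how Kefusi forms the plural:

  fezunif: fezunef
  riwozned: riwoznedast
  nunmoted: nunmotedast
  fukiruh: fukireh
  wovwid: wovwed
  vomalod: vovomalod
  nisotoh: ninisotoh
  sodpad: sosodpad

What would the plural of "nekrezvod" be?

nenekrezvod

nunmoted and wovwid both end in -d yet inflect differently (nunmotedast, wovwed), so the final letter is not what conditions the rule; the last vowel is.
"nekrezvod" has last vowel 'o'. The stems whose last vowel is 'o' (nisotoh → ninisotoh, vomalod → vovomalod) repeat the first consonant+vowel as a prefix.
The other patterns: stems whose last vowel is 'e' add -ast; stems whose last vowel is 'i' or 'u' change the last vowel to 'e'.
So nekrezvod → nenekrezvod.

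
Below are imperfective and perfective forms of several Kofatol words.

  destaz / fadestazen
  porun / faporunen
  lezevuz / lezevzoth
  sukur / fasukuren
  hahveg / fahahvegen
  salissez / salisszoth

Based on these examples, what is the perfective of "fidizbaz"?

fidizbzoth

"fidizbaz" has 3 vowels. The stems with 3 vowels (salissez → salisszoth, lezevuz → lezevzoth) delete the last vowel and add -oth.
The other pattern: stems with 2 vowels add fa- … -en around the stem.
So fidizbaz → fidizbzoth.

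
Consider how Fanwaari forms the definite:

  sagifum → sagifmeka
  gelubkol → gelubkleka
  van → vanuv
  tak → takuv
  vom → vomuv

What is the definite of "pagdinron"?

pagdinrneka

"pagdinron" has 3 vowels. The stems with 3 vowels (sagifum → sagifmeka, gelubkol → gelubkleka) delete the last vowel and add -eka.
So pagdinron → pagdinrneka.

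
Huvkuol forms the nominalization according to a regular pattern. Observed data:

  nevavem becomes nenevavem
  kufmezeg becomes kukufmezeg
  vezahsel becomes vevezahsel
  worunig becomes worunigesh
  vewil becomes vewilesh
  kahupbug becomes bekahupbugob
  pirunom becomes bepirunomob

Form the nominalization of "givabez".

gigivabez

kufmezeg and worunig both end in -g yet inflect differently (kukufmezeg, worunigesh), so the final letter is not what conditions the rule; the last vowel is.
"givabez" has last vowel 'e'. The stems whose last vowel is 'e' (nevavem → nenevavem, kufmezeg → kukufmezeg, vezahsel → vevezahsel) repeat the first consonant+vowel as a prefix.
The other patterns: stems whose last vowel is 'i' add -esh; stems whose last vowel is 'o' or 'u' add be- … -ob around the stem.
So givabez → gigivabez.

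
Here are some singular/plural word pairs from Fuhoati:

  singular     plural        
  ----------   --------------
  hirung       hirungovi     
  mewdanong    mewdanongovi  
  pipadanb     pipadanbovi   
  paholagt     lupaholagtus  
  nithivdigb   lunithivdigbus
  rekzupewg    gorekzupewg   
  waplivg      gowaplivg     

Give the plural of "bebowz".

"bebowz" has second-to-last letter 'w'. The one such stem in the data (rekzupewg → gorekzupewg) adds the prefix go-, so the same rule applies.
The other patterns: stems whose second-to-last letter is 'n' add -ovi; stems whose second-to-last letter is 'g' add lu- … -us around the stem.
So bebowz → gobebowz.

gobebowz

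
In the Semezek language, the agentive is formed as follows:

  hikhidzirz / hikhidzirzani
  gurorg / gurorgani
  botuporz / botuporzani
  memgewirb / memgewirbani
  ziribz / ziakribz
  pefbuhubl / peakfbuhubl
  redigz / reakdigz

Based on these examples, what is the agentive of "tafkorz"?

tafkorzani

hikhidzirz and ziribz both end in -z yet inflect differently (hikhidzirzani, ziakribz), so the final letter is not what conditions the rule; the second-to-last letter is.
"tafkorz" has second-to-last letter 'r'. The stems whose second-to-last letter is 'r' (hikhidzirz → hikhidzirzani, gurorg → gurorgani, botuporz → botuporzani) add -ani.
The other pattern: stems whose second-to-last letter is 'b' or 'g' insert -ak- after the first vowel.
So tafkorz → tafkorzani.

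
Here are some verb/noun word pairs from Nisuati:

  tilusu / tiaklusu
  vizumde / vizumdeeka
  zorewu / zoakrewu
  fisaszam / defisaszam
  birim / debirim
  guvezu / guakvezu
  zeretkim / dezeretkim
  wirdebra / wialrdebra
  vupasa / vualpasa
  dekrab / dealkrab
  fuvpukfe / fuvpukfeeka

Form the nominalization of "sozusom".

fisaszam and vupasa both have last vowel 'a' yet inflect differently (defisaszam, vualpasa), so the last vowel is not what conditions the rule; the final letter is.
"sozusom" ends in -m. The stems ending in -m (zeretkim → dezeretkim, birim → debirim, fisaszam → defisaszam) add the prefix de-.
So sozusom → desozusom.

desozusom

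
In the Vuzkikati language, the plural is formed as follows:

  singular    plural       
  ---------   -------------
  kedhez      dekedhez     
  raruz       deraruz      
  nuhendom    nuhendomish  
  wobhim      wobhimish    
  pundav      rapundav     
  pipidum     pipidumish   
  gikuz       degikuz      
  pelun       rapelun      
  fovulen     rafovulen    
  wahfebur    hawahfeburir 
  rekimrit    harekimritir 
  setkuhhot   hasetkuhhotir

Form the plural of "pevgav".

pipidum and raruz both have last vowel 'u' yet inflect differently (pipidumish, deraruz), so the last vowel is not what conditions the rule; the final letter is.
"pevgav" ends in -v. The one such stem in the data (pundav → rapundav) adds the prefix ra-, so the same rule applies.
So pevgav → rapevgav.

rapevgav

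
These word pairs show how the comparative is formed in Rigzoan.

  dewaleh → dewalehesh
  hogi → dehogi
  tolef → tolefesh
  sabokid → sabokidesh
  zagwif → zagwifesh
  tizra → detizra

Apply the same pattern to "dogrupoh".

sabokid and hogi both have last vowel 'i' yet inflect differently (sabokidesh, dehogi), so the last vowel is not what conditions the rule; whether the stem ends in a vowel or a consonant is.
"dogrupoh" ends in a consonant. The stems ending in a consonant (dewaleh → dewalehesh, tolef → tolefesh, sabokid → sabokidesh) add -esh.
So dogrupoh → dogrupohesh.

dogrupohesh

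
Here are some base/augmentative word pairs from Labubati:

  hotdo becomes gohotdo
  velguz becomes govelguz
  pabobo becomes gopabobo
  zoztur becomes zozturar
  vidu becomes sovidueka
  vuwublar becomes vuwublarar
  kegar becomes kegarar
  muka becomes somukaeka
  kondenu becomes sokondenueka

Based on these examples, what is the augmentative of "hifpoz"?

gohifpoz

velguz and zoztur both have last vowel 'u' yet inflect differently (govelguz, zozturar), so the last vowel is not what conditions the rule; the final letter is.
"hifpoz" ends in -z. The one such stem in the data (velguz → govelguz) adds the prefix go-, so the same rule applies.
The other patterns: stems ending in -r add -ar; stems ending in -a or -u add so- … -eka around the stem.
So hifpoz → gohifpoz.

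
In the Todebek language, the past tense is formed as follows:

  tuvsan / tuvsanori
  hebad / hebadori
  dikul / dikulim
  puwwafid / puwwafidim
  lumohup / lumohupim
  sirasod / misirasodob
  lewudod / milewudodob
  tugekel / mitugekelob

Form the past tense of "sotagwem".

hebad and puwwafid both end in -d yet inflect differently (hebadori, puwwafidim), so the final letter is not what conditions the rule; the last vowel is.
"sotagwem" has last vowel 'e'. The one such stem in the data (tugekel → mitugekelob) adds mi- … -ob around the stem, so the same rule applies.
The other patterns: stems whose last vowel is 'a' add -ori; stems whose last vowel is 'i' or 'u' add -im.
So sotagwem → misotagwemob.

misotagwemob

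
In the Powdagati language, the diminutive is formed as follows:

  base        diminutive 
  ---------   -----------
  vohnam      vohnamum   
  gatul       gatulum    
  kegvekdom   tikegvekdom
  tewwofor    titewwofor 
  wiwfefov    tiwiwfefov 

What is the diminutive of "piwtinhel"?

tipiwtinhel

kegvekdom and vohnam both end in -m yet inflect differently (tikegvekdom, vohnamum), so the final letter is not what conditions the rule; the number of vowels is.
"piwtinhel" has 3 vowels. The stems with 3 vowels (tewwofor → titewwofor, wiwfefov → tiwiwfefov, kegvekdom → tikegvekdom) add the prefix ti-.
So piwtinhel → tipiwtinhel.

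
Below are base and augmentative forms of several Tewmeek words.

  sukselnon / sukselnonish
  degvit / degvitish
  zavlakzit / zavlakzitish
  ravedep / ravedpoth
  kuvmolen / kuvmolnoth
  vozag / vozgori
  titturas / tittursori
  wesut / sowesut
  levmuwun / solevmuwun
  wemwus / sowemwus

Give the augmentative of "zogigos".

zogigosish

"zogigos" has last vowel 'o'. The one such stem in the data (sukselnon → sukselnonish) adds -ish, so the same rule applies.
So zogigos → zogigosish.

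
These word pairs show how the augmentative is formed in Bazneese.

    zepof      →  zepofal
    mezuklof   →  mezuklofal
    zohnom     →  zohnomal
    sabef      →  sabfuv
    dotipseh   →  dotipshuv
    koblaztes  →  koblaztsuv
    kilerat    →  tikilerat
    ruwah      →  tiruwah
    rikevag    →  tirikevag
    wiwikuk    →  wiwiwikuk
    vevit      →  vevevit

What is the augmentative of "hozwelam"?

tihozwelam

zepof and sabef both end in -f yet inflect differently (zepofal, sabfuv), so the final letter is not what conditions the rule; the last vowel is.
"hozwelam" has last vowel 'a'. The stems whose last vowel is 'a' (kilerat → tikilerat, ruwah → tiruwah, rikevag → tirikevag) add the prefix ti-.
The other patterns: stems whose last vowel is 'o' add -al; stems whose last vowel is 'e' delete the last vowel and add -uv; stems whose last vowel is 'i' or 'u' repeat the first consonant+vowel as a prefix.
So hozwelam → tihozwelam.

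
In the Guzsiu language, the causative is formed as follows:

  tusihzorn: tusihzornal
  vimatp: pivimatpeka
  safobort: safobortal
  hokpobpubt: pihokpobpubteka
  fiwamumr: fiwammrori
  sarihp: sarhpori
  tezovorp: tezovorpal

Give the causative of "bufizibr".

"bufizibr" has second-to-last letter 'b'. The one such stem in the data (hokpobpubt → pihokpobpubteka) adds pi- … -eka around the stem, so the same rule applies.
So bufizibr → pibufizibreka.

pibufizibreka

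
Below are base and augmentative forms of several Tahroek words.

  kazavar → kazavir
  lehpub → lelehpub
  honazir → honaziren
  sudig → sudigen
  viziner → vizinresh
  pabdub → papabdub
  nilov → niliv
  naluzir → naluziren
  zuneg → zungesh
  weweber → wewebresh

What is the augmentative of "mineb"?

minbesh

"mineb" has last vowel 'e'. The stems whose last vowel is 'e' (weweber → wewebresh, zuneg → zungesh, viziner → vizinresh) delete the last vowel and add -esh.
So mineb → minbesh.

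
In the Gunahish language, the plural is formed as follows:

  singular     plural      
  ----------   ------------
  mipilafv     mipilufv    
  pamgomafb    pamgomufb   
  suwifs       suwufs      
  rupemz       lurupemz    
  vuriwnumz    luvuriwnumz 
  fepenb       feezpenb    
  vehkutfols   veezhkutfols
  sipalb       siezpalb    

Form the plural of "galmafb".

galmufb

pamgomafb and fepenb both end in -b yet inflect differently (pamgomufb, feezpenb), so the final letter is not what conditions the rule; the second-to-last letter is.
"galmafb" has second-to-last letter 'f'. The stems whose second-to-last letter is 'f' (mipilafv → mipilufv, pamgomafb → pamgomufb, suwifs → suwufs) change the last vowel to 'u'.
So galmafb → galmufb.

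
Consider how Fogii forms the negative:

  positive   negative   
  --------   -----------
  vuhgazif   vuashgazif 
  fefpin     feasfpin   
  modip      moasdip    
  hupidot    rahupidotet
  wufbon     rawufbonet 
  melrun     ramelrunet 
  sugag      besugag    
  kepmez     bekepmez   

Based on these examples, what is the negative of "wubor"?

fefpin and wufbon both end in -n yet inflect differently (feasfpin, rawufbonet), so the final letter is not what conditions the rule; the last vowel is.
"wubor" has last vowel 'o'. The stems whose last vowel is 'o' (hupidot → rahupidotet, wufbon → rawufbonet) add ra- … -et around the stem.
The other patterns: stems whose last vowel is 'i' insert -as- after the first vowel; stems whose last vowel is 'a' or 'e' add the prefix be-.
So wubor → rawuboret.

rawuboret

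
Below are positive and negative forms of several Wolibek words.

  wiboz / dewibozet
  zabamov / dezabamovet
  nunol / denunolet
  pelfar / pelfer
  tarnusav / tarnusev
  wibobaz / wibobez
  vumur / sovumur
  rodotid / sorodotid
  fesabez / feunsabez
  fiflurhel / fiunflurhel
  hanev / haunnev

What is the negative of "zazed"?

zaunzed

zabamov and tarnusav both end in -v yet inflect differently (dezabamovet, tarnusev), so the final letter is not what conditions the rule; the last vowel is.
"zazed" has last vowel 'e'. The stems whose last vowel is 'e' (fesabez → feunsabez, fiflurhel → fiunflurhel, hanev → haunnev) insert -un- after the first vowel.
The other patterns: stems whose last vowel is 'o' add de- … -et around the stem; stems whose last vowel is 'a' change the last vowel to 'e'; stems whose last vowel is 'i' or 'u' add the prefix so-.
So zazed → zaunzed.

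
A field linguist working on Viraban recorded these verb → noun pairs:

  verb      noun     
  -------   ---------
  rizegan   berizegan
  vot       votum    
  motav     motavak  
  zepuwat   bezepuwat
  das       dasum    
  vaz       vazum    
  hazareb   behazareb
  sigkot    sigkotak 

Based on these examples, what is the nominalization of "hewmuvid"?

behewmuvid

vot and sigkot both end in -t yet inflect differently (votum, sigkotak), so the final letter is not what conditions the rule; the number of vowels is.
"hewmuvid" has 3 vowels. The stems with 3 vowels (hazareb → behazareb, rizegan → berizegan, zepuwat → bezepuwat) add the prefix be-.
So hewmuvid → behewmuvid.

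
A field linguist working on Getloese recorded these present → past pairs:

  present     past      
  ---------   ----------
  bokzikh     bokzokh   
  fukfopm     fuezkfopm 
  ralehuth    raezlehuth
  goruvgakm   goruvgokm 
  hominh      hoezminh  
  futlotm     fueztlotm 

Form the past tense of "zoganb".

zoezganb

"zoganb" has second-to-last letter 'n'. The one such stem in the data (hominh → hoezminh) inserts -ez- after the first vowel (as do futlotm, fukfopm), so the same rule applies.
So zoganb → zoezganb.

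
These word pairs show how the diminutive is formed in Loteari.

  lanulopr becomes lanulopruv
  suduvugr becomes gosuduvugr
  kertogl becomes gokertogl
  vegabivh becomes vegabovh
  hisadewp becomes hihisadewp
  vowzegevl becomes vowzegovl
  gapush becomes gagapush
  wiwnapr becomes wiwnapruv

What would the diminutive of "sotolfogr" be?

gosotolfogr

"sotolfogr" has second-to-last letter 'g'. The stems whose second-to-last letter is 'g' (suduvugr → gosuduvugr, kertogl → gokertogl) add the prefix go-.
So sotolfogr → gosotolfogr.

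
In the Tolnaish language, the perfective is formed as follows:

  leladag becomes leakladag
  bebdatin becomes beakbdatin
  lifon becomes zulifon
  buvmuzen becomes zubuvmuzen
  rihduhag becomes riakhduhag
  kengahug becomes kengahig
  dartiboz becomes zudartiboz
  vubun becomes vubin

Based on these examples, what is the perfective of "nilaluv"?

nilaliv

buvmuzen and vubun both end in -n yet inflect differently (zubuvmuzen, vubin), so the final letter is not what conditions the rule; the last vowel is.
"nilaluv" has last vowel 'u'. The stems whose last vowel is 'u' (kengahug → kengahig, vubun → vubin) change the last vowel to 'i'.
The other patterns: stems whose last vowel is 'e' or 'o' add the prefix zu-; stems whose last vowel is 'a' or 'i' insert -ak- after the first vowel.
So nilaluv → nilaliv.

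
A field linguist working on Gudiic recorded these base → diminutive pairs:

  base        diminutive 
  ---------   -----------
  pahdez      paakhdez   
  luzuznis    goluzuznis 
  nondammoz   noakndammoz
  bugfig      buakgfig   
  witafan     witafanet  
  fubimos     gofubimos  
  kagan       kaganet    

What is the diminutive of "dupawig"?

duakpawig

luzuznis and bugfig both have last vowel 'i' yet inflect differently (goluzuznis, buakgfig), so the last vowel is not what conditions the rule; the final letter is.
"dupawig" ends in -g. The one such stem in the data (bugfig → buakgfig) inserts -ak- after the first vowel (as do pahdez, nondammoz), so the same rule applies.
The other patterns: stems ending in -s add the prefix go-; stems ending in -n add -et.
So dupawig → duakpawig.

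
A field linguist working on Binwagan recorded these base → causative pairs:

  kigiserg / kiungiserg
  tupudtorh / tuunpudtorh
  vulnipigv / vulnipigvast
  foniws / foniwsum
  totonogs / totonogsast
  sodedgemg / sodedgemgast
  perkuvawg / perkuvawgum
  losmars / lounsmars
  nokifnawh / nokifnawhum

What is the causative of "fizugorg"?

kigiserg and perkuvawg both end in -g yet inflect differently (kiungiserg, perkuvawgum), so the final letter is not what conditions the rule; the second-to-last letter is.
"fizugorg" has second-to-last letter 'r'. The stems whose second-to-last letter is 'r' (tupudtorh → tuunpudtorh, kigiserg → kiungiserg, losmars → lounsmars) insert -un- after the first vowel.
So fizugorg → fiunzugorg.

fiunzugorg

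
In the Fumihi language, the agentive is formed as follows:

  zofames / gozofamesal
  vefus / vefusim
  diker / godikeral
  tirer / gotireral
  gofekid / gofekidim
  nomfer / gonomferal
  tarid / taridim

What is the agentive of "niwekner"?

goniwekneral

zofames and vefus both end in -s yet inflect differently (gozofamesal, vefusim), so the final letter is not what conditions the rule; the last vowel is.
"niwekner" has last vowel 'e'. The stems whose last vowel is 'e' (tirer → gotireral, diker → godikeral, zofames → gozofamesal) add go- … -al around the stem.
So niwekner → goniwekneral.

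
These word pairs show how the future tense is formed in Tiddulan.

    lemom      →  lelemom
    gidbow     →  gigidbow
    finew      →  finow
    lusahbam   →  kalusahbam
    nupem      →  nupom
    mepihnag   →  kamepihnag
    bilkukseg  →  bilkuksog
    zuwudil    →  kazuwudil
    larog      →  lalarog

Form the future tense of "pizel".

"pizel" has last vowel 'e'. The stems whose last vowel is 'e' (nupem → nupom, finew → finow, bilkukseg → bilkuksog) change the last vowel to 'o'.
So pizel → pizol.

pizol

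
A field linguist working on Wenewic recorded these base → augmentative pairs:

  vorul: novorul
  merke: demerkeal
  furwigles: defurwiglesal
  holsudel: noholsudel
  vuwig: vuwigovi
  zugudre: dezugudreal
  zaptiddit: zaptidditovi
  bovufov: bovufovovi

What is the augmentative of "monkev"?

monkevovi

holsudel and zugudre both have last vowel 'e' yet inflect differently (noholsudel, dezugudreal), so the last vowel is not what conditions the rule; the final letter is.
"monkev" ends in -v. The one such stem in the data (bovufov → bovufovovi) adds -ovi, so the same rule applies.
The other patterns: stems ending in -l add the prefix no-; stems ending in -e or -s add de- … -al around the stem.
So monkev → monkevovi.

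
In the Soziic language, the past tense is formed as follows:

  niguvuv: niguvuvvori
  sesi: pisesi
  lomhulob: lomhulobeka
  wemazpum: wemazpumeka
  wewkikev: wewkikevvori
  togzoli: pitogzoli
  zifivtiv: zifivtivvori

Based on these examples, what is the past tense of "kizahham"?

zifivtiv and sesi both have last vowel 'i' yet inflect differently (zifivtivvori, pisesi), so the last vowel is not what conditions the rule; the final letter is.
"kizahham" ends in -m. The one such stem in the data (wemazpum → wemazpumeka) adds -eka, so the same rule applies.
So kizahham → kizahhameka.

kizahhameka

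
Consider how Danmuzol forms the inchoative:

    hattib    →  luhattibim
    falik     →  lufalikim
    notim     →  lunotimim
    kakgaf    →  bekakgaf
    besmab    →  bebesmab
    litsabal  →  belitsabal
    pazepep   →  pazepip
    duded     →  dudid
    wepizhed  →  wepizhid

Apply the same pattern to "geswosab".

begeswosab

hattib and besmab both end in -b yet inflect differently (luhattibim, bebesmab), so the final letter is not what conditions the rule; the last vowel is.
"geswosab" has last vowel 'a'. The stems whose last vowel is 'a' (kakgaf → bekakgaf, besmab → bebesmab, litsabal → belitsabal) add the prefix be-.
The other patterns: stems whose last vowel is 'i' add lu- … -im around the stem; stems whose last vowel is 'e' change the last vowel to 'i'.
So geswosab → begeswosab.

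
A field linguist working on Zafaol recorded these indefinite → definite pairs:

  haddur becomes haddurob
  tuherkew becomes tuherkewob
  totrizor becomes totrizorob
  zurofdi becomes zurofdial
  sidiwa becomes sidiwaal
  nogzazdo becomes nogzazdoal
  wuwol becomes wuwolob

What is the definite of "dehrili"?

nogzazdo and wuwol both have last vowel 'o' yet inflect differently (nogzazdoal, wuwolob), so the last vowel is not what conditions the rule; whether the stem ends in a vowel or a consonant is.
"dehrili" ends in a vowel. The stems ending in a vowel (zurofdi → zurofdial, sidiwa → sidiwaal, nogzazdo → nogzazdoal) add -al.
The other pattern: stems ending in a consonant add -ob.
So dehrili → dehrilial.

dehrilial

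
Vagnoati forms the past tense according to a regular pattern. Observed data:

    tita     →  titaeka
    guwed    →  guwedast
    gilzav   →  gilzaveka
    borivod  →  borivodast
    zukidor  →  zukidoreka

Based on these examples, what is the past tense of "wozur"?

borivod and zukidor both have last vowel 'o' yet inflect differently (borivodast, zukidoreka), so the last vowel is not what conditions the rule; the final letter is.
"wozur" ends in -r. The one such stem in the data (zukidor → zukidoreka) adds -eka, so the same rule applies.
So wozur → wozureka.

wozureka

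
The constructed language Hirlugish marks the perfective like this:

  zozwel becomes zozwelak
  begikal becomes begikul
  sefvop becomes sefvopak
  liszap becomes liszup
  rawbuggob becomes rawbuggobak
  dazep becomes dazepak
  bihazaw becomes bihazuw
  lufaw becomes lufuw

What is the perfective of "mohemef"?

"mohemef" has last vowel 'e'. The stems whose last vowel is 'e' (dazep → dazepak, zozwel → zozwelak) add -ak.
So mohemef → mohemefak.

mohemefak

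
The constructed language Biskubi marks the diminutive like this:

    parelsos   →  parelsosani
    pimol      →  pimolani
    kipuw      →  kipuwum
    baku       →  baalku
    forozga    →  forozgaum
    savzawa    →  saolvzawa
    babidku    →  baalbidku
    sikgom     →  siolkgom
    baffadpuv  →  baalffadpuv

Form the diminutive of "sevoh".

savzawa and forozga both end in -a yet inflect differently (saolvzawa, forozgaum), so the final letter is not what conditions the rule; the first letter is.
"sevoh" begins with s-. The stems beginning with s- (sikgom → siolkgom, savzawa → saolvzawa) insert -ol- after the first vowel.
The other patterns: stems beginning with p- add -ani; stems beginning with b- insert -al- after the first vowel; stems beginning with f- or k- add -um.
So sevoh → seolvoh.

seolvoh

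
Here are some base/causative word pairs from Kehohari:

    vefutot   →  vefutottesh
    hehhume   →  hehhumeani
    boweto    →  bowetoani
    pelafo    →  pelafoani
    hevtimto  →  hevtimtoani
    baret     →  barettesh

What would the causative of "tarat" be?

baret and hehhume both have last vowel 'e' yet inflect differently (barettesh, hehhumeani), so the last vowel is not what conditions the rule; whether the stem ends in a vowel or a consonant is.
"tarat" ends in a consonant. The stems ending in a consonant (vefutot → vefutottesh, baret → barettesh) double the final consonant and add -esh.
The other pattern: stems ending in a vowel add -ani.
So tarat → tarattesh.

tarattesh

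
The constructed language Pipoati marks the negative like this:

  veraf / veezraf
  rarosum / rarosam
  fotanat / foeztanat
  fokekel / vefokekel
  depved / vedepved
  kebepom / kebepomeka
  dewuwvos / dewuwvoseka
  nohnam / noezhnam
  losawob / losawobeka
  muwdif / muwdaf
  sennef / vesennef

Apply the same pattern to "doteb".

vedoteb

sennef and muwdif both end in -f yet inflect differently (vesennef, muwdaf), so the final letter is not what conditions the rule; the last vowel is.
"doteb" has last vowel 'e'. The stems whose last vowel is 'e' (depved → vedepved, fokekel → vefokekel, sennef → vesennef) add the prefix ve-.
The other patterns: stems whose last vowel is 'o' add -eka; stems whose last vowel is 'i' or 'u' change the last vowel to 'a'; stems whose last vowel is 'a' insert -ez- after the first vowel.
So doteb → vedoteb.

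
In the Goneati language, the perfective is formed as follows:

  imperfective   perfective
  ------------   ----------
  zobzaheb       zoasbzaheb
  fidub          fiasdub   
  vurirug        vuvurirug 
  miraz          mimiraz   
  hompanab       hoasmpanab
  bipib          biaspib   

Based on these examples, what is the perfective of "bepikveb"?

beaspikveb

fidub and vurirug both have last vowel 'u' yet inflect differently (fiasdub, vuvurirug), so the last vowel is not what conditions the rule; the final letter is.
"bepikveb" ends in -b. The stems ending in -b (fidub → fiasdub, bipib → biaspib, zobzaheb → zoasbzaheb) insert -as- after the first vowel.
The other pattern: stems ending in -g or -z repeat the first consonant+vowel as a prefix.
So bepikveb → beaspikveb.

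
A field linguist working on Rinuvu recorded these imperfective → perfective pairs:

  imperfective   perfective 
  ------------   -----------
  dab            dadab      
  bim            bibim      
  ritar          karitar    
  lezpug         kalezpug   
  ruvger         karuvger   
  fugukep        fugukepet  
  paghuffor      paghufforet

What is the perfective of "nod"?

nonod

ritar and paghuffor both end in -r yet inflect differently (karitar, paghufforet), so the final letter is not what conditions the rule; the number of vowels is.
"nod" has 1 vowel. The stems with 1 vowel (dab → dadab, bim → bibim) repeat the first consonant+vowel as a prefix.
So nod → nonod.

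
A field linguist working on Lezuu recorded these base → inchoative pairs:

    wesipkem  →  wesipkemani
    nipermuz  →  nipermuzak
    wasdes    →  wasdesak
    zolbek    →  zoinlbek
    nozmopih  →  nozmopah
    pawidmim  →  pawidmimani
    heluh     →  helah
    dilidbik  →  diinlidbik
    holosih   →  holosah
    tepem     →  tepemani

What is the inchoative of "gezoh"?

gezah

holosih and dilidbik both have last vowel 'i' yet inflect differently (holosah, diinlidbik), so the last vowel is not what conditions the rule; the final letter is.
"gezoh" ends in -h. The stems ending in -h (holosih → holosah, heluh → helah, nozmopih → nozmopah) change the last vowel to 'a'.
The other patterns: stems ending in -k insert -in- after the first vowel; stems ending in -m add -ani; stems ending in -s or -z add -ak.
So gezoh → gezah.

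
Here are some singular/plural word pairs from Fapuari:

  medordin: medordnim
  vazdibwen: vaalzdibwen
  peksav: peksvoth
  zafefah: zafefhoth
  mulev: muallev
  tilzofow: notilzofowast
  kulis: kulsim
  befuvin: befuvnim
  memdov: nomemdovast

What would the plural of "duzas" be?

memdov and peksav both end in -v yet inflect differently (nomemdovast, peksvoth), so the final letter is not what conditions the rule; the last vowel is.
"duzas" has last vowel 'a'. The stems whose last vowel is 'a' (zafefah → zafefhoth, peksav → peksvoth) delete the last vowel and add -oth.
So duzas → duzsoth.

duzsoth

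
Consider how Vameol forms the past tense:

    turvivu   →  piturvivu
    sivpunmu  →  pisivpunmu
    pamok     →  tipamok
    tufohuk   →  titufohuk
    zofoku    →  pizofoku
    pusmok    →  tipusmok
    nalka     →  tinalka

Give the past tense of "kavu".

pikavu

zofoku and tufohuk both have last vowel 'u' yet inflect differently (pizofoku, titufohuk), so the last vowel is not what conditions the rule; the final letter is.
"kavu" ends in -u. The stems ending in -u (zofoku → pizofoku, sivpunmu → pisivpunmu, turvivu → piturvivu) add the prefix pi-.
So kavu → pikavu.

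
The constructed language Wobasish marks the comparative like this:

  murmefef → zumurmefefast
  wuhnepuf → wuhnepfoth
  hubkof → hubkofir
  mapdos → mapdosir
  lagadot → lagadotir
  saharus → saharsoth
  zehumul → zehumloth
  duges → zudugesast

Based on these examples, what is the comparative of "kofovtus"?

kofovtsoth

"kofovtus" has last vowel 'u'. The stems whose last vowel is 'u' (zehumul → zehumloth, wuhnepuf → wuhnepfoth, saharus → saharsoth) delete the last vowel and add -oth.
The other patterns: stems whose last vowel is 'o' add -ir; stems whose last vowel is 'e' add zu- … -ast around the stem.
So kofovtus → kofovtsoth.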